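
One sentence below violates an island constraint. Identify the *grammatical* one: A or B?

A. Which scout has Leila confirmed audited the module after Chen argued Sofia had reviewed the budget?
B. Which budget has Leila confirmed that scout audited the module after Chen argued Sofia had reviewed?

In B, the wh-phrase is extracted from inside an adjunct island (introduced by "after"), which blocks movement.
In A, the extraction path crosses only that-complement boundaries, which are transparent.
So A is grammatical.

A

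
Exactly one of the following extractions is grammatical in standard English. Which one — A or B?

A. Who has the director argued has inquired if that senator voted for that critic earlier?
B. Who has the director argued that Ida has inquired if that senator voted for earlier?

A

In B, the wh-phrase is extracted from inside a wh-island (introduced by "if"), which blocks movement.
In A, the extraction path crosses only that-complement boundaries, which are transparent.
So A is grammatical.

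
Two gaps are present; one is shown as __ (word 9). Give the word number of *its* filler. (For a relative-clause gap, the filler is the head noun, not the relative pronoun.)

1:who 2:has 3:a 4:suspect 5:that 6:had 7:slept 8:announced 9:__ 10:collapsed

1

The marked gap is the subject of "collapsed".
Its filler is the fronted wh-phrase "who", at word 1.
(The other dependency links word 4 to a gap after word 5.)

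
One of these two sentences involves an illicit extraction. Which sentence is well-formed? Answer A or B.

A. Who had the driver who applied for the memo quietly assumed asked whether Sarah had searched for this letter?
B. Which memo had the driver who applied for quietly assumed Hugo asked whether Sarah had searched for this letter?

In B, the wh-phrase is extracted from inside a complex-NP island (relative clause) (introduced by "who"), which blocks movement.
In A, the extraction path crosses only that-complement boundaries, which are transparent.
So A is grammatical.

A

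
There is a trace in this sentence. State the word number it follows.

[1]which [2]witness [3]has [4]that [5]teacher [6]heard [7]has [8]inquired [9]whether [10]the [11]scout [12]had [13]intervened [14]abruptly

The displaced element is "which witness" (word 2).
It is linked across 1 clause boundary (Ø).
It functions as the subject of "inquired", so the gap sits immediately after word 6 ("heard").
Base order: That teacher has heard that which witness has inquired whether the scout had intervened abruptly.

6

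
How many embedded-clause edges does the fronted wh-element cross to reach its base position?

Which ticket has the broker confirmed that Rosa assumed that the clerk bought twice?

"which ticket" is extracted from the object of "bought".
Boundaries crossed, outermost first: [that], [that] — 2 in total.

2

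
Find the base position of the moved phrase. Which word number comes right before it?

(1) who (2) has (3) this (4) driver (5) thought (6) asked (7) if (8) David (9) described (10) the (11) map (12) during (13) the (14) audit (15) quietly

5

The displaced element is "who" (word 1).
It is linked across 1 clause boundary (Ø).
It functions as the subject of "asked", so the gap sits immediately after word 5 ("thought").
Base order: This driver has thought that who asked if David described the map during the audit quietly.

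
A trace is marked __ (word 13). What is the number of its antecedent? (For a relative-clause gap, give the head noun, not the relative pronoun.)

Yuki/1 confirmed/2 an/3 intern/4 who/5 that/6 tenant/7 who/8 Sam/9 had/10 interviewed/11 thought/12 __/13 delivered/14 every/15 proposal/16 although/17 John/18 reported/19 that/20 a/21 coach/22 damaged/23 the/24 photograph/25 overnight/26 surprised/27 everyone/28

4

The gap at 13 is the subject of "delivered", inside a relative clause.
The relative pronoun is "who" (word 5); it is bound by the head noun immediately before it.
Its filler is the head noun "intern", at word 4.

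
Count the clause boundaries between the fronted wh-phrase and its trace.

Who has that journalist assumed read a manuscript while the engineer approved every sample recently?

"who" is extracted from the subject of "read".
Boundaries crossed, outermost first: [Ø] — 1 in total.

1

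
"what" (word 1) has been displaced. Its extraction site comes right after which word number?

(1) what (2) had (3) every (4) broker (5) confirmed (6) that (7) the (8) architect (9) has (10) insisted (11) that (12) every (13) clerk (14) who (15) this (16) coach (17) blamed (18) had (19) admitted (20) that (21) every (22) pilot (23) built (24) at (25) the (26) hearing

The displaced element is "what" (word 1).
It is linked across 3 clause boundaries (that → that → that).
It functions as the direct object of "built", so the gap sits immediately after word 23 ("built").
Base order: Every broker had confirmed that the architect has insisted that every clerk who this coach blamed had admitted that every pilot built what at the hearing.

23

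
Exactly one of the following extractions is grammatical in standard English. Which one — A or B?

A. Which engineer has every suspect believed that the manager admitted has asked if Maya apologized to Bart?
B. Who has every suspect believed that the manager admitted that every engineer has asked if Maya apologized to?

A

In B, the wh-phrase is extracted from inside a wh-island (introduced by "if"), which blocks movement.
In A, the extraction path crosses only that-complement boundaries, which are transparent.
So A is grammatical.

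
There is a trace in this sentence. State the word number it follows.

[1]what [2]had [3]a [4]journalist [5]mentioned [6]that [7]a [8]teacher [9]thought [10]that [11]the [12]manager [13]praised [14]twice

13

The displaced element is "what" (word 1).
It is linked across 2 clause boundaries (that → that).
It functions as the direct object of "praised", so the gap sits immediately after word 13 ("praised").
Base order: A journalist had mentioned that a teacher thought that the manager praised what twice.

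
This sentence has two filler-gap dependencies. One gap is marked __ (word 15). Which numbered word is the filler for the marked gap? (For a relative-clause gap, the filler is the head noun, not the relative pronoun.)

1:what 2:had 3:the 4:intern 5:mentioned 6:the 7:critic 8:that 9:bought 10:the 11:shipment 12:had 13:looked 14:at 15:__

The marked gap is the object of the preposition "at" of "looked".
Its filler is the fronted wh-phrase "what", at word 1.
(The other dependency links word 7 to a gap after word 8.)

1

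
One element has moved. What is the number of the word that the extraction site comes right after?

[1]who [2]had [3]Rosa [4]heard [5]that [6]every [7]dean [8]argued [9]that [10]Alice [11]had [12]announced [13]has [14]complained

The displaced element is "who" (word 1).
It is linked across 3 clause boundaries (that → that → Ø).
It functions as the subject of "complained", so the gap sits immediately after word 12 ("announced").
Base order: Rosa had heard that every dean argued that Alice had announced that who has complained.

12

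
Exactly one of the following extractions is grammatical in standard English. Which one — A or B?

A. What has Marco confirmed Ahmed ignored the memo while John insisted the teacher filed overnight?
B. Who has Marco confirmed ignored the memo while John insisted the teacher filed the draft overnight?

B

In A, the wh-phrase is extracted from inside an adjunct island (introduced by "while"), which blocks movement.
In B, the extraction path crosses only that-complement boundaries, which are transparent.
So B is grammatical.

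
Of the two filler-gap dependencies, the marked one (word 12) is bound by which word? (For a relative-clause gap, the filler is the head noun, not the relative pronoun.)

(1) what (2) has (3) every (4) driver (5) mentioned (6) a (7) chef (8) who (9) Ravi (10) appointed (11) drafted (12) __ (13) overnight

The marked gap is the direct object of "drafted".
Its filler is the fronted wh-phrase "what", at word 1.
(The other dependency links word 7 to a gap after word 10.)

1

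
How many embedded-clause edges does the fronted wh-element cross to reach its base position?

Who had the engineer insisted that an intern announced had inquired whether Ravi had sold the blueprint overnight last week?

"who" is extracted from the subject of "inquired".
Boundaries crossed, outermost first: [that], [Ø] — 2 in total.

2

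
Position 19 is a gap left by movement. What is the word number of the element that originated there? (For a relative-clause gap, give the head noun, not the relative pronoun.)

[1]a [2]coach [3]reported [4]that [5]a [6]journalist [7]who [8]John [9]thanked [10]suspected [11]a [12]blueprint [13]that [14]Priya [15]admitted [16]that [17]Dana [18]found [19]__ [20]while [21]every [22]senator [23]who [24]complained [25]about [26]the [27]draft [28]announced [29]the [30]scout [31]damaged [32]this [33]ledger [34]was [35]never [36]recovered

12

The gap at 19 is the object of "found", inside a relative clause.
The relative pronoun is "that" (word 13); it is bound by the head noun immediately before it.
Its filler is the head noun "blueprint", at word 12.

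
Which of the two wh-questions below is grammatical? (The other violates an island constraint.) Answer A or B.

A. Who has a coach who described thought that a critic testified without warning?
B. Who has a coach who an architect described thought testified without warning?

In A, the wh-phrase is extracted from inside a complex-NP island (relative clause) (introduced by "who"), which blocks movement.
In B, the extraction path crosses only that-complement boundaries, which are transparent.
So B is grammatical.

B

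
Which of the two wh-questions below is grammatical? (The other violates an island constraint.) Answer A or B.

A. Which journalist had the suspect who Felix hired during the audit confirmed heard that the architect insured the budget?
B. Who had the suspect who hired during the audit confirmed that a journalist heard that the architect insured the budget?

A

In B, the wh-phrase is extracted from inside a complex-NP island (relative clause) (introduced by "who"), which blocks movement.
In A, the extraction path crosses only that-complement boundaries, which are transparent.
So A is grammatical.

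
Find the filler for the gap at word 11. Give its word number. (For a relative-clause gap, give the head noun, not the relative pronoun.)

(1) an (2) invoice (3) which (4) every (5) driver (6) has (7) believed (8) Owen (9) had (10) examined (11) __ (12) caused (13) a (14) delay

The gap at 11 is the object of "examined", inside a relative clause.
The relative pronoun is "which" (word 3); it is bound by the head noun immediately before it.
Its filler is the head noun "invoice", at word 2.

2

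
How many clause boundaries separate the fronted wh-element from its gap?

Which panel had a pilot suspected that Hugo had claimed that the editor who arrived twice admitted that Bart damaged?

3

"which panel" is extracted from the object of "damaged".
Boundaries crossed, outermost first: [that], [that], [that] — 3 in total.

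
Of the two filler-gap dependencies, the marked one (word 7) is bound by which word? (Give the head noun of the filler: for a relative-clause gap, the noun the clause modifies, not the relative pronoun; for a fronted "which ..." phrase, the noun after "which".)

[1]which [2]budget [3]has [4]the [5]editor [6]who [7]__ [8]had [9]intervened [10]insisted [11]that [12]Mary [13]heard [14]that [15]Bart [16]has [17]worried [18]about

The marked gap is inside the relative clause, the subject of "intervened".
Its filler is the head noun "editor" (via "who"), at word 5.
(The other dependency links word 2 to a gap after word 18.)

5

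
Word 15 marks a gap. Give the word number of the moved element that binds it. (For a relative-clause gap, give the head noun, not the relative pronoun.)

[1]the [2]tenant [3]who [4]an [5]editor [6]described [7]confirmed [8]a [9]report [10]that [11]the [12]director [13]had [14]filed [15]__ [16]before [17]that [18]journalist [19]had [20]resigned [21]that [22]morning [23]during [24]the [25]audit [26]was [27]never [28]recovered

The gap at 15 is the object of "filed", inside a relative clause.
The relative pronoun is "that" (word 10); it is bound by the head noun immediately before it.
Its filler is the head noun "report", at word 9.

9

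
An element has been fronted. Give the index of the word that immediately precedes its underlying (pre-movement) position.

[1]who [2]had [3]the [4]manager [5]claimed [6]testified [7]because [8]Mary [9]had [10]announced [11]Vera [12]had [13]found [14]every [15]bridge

5

The displaced element is "who" (word 1).
It is linked across 1 clause boundary (Ø).
It functions as the subject of "testified", so the gap sits immediately after word 5 ("claimed").
Base order: The manager had claimed that who testified because Mary had announced Vera had found every bridge.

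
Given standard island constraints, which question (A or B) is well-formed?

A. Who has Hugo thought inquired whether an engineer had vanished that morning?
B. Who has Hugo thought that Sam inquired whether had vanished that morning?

In B, the wh-phrase is extracted from inside a wh-island (introduced by "whether"), which blocks movement.
In A, the extraction path crosses only that-complement boundaries, which are transparent.
So A is grammatical.

A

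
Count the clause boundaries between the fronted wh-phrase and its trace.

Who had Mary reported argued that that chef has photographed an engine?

1

"who" is extracted from the subject of "argued".
Boundaries crossed, outermost first: [Ø] — 1 in total.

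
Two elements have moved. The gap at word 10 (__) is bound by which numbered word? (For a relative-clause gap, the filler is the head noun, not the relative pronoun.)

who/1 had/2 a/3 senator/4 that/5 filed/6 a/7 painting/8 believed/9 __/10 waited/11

The marked gap is the subject of "waited".
Its filler is the fronted wh-phrase "who", at word 1.
(The other dependency links word 4 to a gap after word 5.)

1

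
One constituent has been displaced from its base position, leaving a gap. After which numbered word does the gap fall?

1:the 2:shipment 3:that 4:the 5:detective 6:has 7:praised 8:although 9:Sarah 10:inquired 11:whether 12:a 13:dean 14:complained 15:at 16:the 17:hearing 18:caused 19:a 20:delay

7

The displaced element is "the shipment" (word 2).
It functions as the direct object of "praised", so the gap sits immediately after word 7 ("praised").
Base order: The detective has praised the shipment although Sarah inquired whether a dean complained at the hearing.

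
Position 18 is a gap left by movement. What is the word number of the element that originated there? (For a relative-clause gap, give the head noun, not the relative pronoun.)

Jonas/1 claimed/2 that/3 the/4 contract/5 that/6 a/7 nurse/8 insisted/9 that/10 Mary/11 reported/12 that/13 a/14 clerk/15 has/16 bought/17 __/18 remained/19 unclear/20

5

The gap at 18 is the object of "bought", inside a relative clause.
The relative pronoun is "that" (word 6); it is bound by the head noun immediately before it.
Its filler is the head noun "contract", at word 5.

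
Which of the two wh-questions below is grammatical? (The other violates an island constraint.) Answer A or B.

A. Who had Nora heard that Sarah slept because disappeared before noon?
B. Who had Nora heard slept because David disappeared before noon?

B

In A, the wh-phrase is extracted from inside an adjunct island (introduced by "because"), which blocks movement.
In B, the extraction path crosses only that-complement boundaries, which are transparent.
So B is grammatical.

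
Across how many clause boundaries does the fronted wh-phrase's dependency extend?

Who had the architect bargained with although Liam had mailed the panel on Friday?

0

"who" originates inside the matrix clause — no clause boundary is crossed.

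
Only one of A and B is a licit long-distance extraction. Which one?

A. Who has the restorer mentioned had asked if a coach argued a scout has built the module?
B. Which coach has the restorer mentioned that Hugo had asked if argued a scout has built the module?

A

In B, the wh-phrase is extracted from inside a wh-island (introduced by "if"), which blocks movement.
In A, the extraction path crosses only that-complement boundaries, which are transparent.
So A is grammatical.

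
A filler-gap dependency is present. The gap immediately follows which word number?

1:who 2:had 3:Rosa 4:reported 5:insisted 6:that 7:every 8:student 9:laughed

The displaced element is "who" (word 1).
It is linked across 1 clause boundary (Ø).
It functions as the subject of "insisted", so the gap sits immediately after word 4 ("reported").
Base order: Rosa had reported who insisted that every student laughed.

4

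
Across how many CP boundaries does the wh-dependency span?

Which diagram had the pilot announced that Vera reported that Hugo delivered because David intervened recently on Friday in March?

2

"which diagram" is extracted from the object of "delivered".
Boundaries crossed, outermost first: [that], [that] — 2 in total.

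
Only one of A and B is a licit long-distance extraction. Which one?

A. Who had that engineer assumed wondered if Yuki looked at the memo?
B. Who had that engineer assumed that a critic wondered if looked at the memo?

A

In B, the wh-phrase is extracted from inside a wh-island (introduced by "if"), which blocks movement.
In A, the extraction path crosses only that-complement boundaries, which are transparent.
So A is grammatical.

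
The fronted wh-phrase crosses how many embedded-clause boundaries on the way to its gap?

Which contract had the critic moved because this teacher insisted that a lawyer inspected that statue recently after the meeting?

"which contract" originates inside the matrix clause — no clause boundary is crossed.

0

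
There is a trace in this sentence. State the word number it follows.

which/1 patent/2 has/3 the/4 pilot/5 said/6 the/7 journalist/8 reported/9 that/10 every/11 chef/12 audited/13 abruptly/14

13

The displaced element is "which patent" (word 2).
It is linked across 2 clause boundaries (Ø → that).
It functions as the direct object of "audited", so the gap sits immediately after word 13 ("audited").
Base order: The pilot has said the journalist reported that every chef audited which patent abruptly.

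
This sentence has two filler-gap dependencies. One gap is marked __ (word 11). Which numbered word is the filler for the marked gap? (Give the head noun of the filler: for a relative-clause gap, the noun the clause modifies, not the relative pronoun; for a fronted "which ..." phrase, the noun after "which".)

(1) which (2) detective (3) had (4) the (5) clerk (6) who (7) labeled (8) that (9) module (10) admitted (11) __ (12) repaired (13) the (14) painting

The marked gap is the subject of "repaired".
Its filler is the fronted wh-phrase "which detective", at word 2.
(The other dependency links word 5 to a gap after word 6.)

2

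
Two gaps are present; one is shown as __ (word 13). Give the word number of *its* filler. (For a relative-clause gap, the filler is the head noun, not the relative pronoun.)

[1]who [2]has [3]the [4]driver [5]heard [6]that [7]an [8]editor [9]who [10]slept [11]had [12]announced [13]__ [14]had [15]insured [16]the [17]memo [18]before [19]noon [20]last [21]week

1

The marked gap is the subject of "insured".
Its filler is the fronted wh-phrase "who", at word 1.
(The other dependency links word 8 to a gap after word 9.)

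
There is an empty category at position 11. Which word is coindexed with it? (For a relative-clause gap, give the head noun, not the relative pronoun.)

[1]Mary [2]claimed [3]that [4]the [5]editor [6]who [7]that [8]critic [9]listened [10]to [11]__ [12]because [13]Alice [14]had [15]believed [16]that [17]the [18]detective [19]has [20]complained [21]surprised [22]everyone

The gap at 11 is the prepositional object of "listened", inside a relative clause.
The relative pronoun is "who" (word 6); it is bound by the head noun immediately before it.
Its filler is the head noun "editor", at word 5.

5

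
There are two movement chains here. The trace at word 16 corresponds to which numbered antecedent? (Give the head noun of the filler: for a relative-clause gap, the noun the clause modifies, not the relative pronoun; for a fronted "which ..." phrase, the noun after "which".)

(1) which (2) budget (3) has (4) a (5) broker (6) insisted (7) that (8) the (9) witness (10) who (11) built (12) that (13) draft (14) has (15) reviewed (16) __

The marked gap is the direct object of "reviewed".
Its filler is the fronted wh-phrase "which budget", at word 2.
(The other dependency links word 9 to a gap after word 10.)

2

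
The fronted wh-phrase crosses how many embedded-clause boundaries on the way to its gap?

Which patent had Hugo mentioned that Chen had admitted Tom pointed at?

2

"which patent" is extracted from the PP object of "pointed".
Boundaries crossed, outermost first: [that], [Ø] — 2 in total.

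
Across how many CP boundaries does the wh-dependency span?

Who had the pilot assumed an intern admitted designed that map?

2

"who" is extracted from the subject of "designed".
Boundaries crossed, outermost first: [Ø], [Ø] — 2 in total.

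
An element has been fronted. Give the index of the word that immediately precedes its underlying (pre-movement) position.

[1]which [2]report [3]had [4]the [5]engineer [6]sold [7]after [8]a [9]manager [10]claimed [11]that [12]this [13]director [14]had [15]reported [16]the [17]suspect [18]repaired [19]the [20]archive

6

The displaced element is "which report" (word 2).
It functions as the direct object of "sold", so the gap sits immediately after word 6 ("sold").
Base order: The engineer had sold which report after a manager claimed that this director had reported the suspect repaired the archive.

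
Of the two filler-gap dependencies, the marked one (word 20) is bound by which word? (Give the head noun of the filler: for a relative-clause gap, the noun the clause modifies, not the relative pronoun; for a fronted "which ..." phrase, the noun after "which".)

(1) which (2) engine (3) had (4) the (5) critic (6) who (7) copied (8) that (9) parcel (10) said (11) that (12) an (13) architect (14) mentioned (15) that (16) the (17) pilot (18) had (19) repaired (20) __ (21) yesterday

2

The marked gap is the direct object of "repaired".
Its filler is the fronted wh-phrase "which engine", at word 2.
(The other dependency links word 5 to a gap after word 6.)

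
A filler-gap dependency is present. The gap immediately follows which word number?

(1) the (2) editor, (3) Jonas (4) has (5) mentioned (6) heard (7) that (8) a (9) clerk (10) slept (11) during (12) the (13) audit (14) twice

5

The displaced element is "the editor" (word 2).
It is linked across 1 clause boundary (Ø).
It functions as the subject of "heard", so the gap sits immediately after word 5 ("mentioned").
Base order: Jonas has mentioned the editor heard that a clerk slept during the audit twice.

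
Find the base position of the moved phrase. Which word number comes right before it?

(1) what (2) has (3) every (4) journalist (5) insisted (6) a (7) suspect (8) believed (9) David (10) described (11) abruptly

10

The displaced element is "what" (word 1).
It is linked across 2 clause boundaries (Ø → Ø).
It functions as the direct object of "described", so the gap sits immediately after word 10 ("described").
Base order: Every journalist has insisted a suspect believed David described what abruptly.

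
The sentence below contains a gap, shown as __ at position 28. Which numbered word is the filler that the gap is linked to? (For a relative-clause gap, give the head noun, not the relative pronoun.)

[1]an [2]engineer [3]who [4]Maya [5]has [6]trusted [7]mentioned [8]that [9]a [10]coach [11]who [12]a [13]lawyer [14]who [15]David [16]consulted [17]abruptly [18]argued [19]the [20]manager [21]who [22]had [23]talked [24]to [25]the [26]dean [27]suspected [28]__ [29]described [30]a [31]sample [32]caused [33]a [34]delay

The gap at 28 is the subject of "described", inside a relative clause.
The relative pronoun is "who" (word 11); it is bound by the head noun immediately before it.
Its filler is the head noun "coach", at word 10.

10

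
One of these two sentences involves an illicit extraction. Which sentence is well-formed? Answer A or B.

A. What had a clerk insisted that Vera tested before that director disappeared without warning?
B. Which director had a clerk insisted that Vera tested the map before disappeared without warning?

In B, the wh-phrase is extracted from inside an adjunct island (introduced by "before"), which blocks movement.
In A, the extraction path crosses only that-complement boundaries, which are transparent.
So A is grammatical.

A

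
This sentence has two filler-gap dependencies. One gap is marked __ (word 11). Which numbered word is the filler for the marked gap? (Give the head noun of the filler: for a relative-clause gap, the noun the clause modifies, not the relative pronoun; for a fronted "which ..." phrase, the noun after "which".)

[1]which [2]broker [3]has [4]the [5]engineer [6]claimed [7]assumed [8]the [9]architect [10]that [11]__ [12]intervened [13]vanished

9

The marked gap is inside the relative clause, the subject of "intervened".
Its filler is the head noun "architect" (via "that"), at word 9.
(The other dependency links word 2 to a gap after word 6.)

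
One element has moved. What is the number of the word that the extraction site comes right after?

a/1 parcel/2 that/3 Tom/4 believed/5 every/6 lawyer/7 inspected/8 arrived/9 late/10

The displaced element is "a parcel" (word 2).
It is linked across 1 clause boundary (Ø).
It functions as the direct object of "inspected", so the gap sits immediately after word 8 ("inspected").
Base order: Tom believed every lawyer inspected a parcel.

8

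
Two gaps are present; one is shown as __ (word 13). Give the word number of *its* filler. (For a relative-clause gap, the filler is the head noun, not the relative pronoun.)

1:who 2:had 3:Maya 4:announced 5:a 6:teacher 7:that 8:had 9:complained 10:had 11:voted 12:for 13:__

The marked gap is the object of the preposition "for" of "voted".
Its filler is the fronted wh-phrase "who", at word 1.
(The other dependency links word 6 to a gap after word 7.)

1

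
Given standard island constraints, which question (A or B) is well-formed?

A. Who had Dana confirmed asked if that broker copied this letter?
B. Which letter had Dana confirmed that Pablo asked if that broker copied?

In B, the wh-phrase is extracted from inside a wh-island (introduced by "if"), which blocks movement.
In A, the extraction path crosses only that-complement boundaries, which are transparent.
So A is grammatical.

A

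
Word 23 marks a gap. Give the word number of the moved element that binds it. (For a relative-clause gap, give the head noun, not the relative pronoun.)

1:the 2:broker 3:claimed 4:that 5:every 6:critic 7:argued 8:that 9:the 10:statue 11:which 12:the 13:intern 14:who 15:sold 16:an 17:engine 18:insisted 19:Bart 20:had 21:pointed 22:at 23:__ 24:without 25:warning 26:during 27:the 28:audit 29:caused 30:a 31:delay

10

The gap at 23 is the prepositional object of "pointed", inside a relative clause.
The relative pronoun is "which" (word 11); it is bound by the head noun immediately before it.
Its filler is the head noun "statue", at word 10.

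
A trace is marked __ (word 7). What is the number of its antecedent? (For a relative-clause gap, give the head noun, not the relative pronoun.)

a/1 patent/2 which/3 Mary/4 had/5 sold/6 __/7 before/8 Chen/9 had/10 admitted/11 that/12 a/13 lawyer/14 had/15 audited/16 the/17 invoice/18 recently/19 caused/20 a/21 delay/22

The gap at 7 is the object of "sold", inside a relative clause.
The relative pronoun is "which" (word 3); it is bound by the head noun immediately before it.
Its filler is the head noun "patent", at word 2.

2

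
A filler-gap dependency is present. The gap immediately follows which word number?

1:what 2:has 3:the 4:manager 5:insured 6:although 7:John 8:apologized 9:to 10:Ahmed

5

The displaced element is "what" (word 1).
It functions as the direct object of "insured", so the gap sits immediately after word 5 ("insured").
Base order: The manager has insured what although John apologized to Ahmed.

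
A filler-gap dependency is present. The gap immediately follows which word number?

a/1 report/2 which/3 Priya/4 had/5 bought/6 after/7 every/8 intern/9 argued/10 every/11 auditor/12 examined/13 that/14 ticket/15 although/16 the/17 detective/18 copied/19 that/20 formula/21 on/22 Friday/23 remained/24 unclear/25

The displaced element is "a report" (word 2).
It functions as the direct object of "bought", so the gap sits immediately after word 6 ("bought").
Base order: Priya had bought a report after every intern argued every auditor examined that ticket although the detective copied that formula on Friday.

6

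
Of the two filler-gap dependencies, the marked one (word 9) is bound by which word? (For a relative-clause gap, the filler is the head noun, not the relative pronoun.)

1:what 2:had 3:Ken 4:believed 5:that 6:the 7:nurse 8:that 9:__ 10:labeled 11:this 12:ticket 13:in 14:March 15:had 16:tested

The marked gap is inside the relative clause, the subject of "labeled".
Its filler is the head noun "nurse" (via "that"), at word 7.
(The other dependency links word 1 to a gap after word 16.)

7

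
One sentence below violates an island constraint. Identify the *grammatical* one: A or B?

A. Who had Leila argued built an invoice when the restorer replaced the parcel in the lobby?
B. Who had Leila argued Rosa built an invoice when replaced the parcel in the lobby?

In B, the wh-phrase is extracted from inside an adjunct island (introduced by "when"), which blocks movement.
In A, the extraction path crosses only that-complement boundaries, which are transparent.
So A is grammatical.

A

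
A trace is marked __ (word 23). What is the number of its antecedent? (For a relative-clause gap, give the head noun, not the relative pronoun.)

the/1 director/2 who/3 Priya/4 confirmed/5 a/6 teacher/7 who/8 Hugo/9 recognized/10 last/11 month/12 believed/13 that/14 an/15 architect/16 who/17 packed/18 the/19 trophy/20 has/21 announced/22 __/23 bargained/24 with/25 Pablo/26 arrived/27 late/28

2

The gap at 23 is the subject of "bargained", inside a relative clause.
The relative pronoun is "who" (word 3); it is bound by the head noun immediately before it.
Its filler is the head noun "director", at word 2.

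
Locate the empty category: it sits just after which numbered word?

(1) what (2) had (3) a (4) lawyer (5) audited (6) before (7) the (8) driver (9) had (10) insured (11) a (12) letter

The displaced element is "what" (word 1).
It functions as the direct object of "audited", so the gap sits immediately after word 5 ("audited").
Base order: A lawyer had audited what before the driver had insured a letter.

5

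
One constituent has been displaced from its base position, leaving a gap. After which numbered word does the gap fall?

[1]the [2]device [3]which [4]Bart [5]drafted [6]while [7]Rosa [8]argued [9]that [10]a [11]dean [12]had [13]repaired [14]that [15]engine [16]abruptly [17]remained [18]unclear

The displaced element is "the device" (word 2).
It functions as the direct object of "drafted", so the gap sits immediately after word 5 ("drafted").
Base order: Bart drafted the device while Rosa argued that a dean had repaired that engine abruptly.

5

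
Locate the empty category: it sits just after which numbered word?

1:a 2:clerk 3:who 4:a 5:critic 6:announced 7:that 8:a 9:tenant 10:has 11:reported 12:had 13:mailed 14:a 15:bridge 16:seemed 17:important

The displaced element is "a clerk" (word 2).
It is linked across 2 clause boundaries (that → Ø).
It functions as the subject of "mailed", so the gap sits immediately after word 11 ("reported").
Base order: A critic announced that a tenant has reported that a clerk had mailed a bridge.

11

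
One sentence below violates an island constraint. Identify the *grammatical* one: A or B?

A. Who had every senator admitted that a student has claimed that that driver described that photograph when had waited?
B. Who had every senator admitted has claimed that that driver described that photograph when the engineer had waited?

B

In A, the wh-phrase is extracted from inside an adjunct island (introduced by "when"), which blocks movement.
In B, the extraction path crosses only that-complement boundaries, which are transparent.
So B is grammatical.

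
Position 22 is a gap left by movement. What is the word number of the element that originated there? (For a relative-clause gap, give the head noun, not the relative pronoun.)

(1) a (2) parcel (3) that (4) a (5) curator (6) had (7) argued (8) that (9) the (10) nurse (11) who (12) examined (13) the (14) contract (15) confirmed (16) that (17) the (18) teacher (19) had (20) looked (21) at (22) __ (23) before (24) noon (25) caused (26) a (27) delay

2

The gap at 22 is the prepositional object of "looked", inside a relative clause.
The relative pronoun is "that" (word 3); it is bound by the head noun immediately before it.
Its filler is the head noun "parcel", at word 2.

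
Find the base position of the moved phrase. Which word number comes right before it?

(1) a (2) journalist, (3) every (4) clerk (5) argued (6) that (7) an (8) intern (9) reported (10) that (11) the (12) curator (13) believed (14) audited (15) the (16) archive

The displaced element is "a journalist" (word 2).
It is linked across 3 clause boundaries (that → that → Ø).
It functions as the subject of "audited", so the gap sits immediately after word 13 ("believed").
Base order: Every clerk argued that an intern reported that the curator believed a journalist audited the archive.

13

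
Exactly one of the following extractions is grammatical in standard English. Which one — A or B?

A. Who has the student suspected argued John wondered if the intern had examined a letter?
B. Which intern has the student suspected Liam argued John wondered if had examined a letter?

A

In B, the wh-phrase is extracted from inside a wh-island (introduced by "if"), which blocks movement.
In A, the extraction path crosses only that-complement boundaries, which are transparent.
So A is grammatical.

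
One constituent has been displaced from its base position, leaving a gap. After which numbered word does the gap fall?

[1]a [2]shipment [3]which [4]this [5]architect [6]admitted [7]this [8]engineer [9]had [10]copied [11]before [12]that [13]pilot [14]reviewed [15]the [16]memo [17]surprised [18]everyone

The displaced element is "a shipment" (word 2).
It is linked across 1 clause boundary (Ø).
It functions as the direct object of "copied", so the gap sits immediately after word 10 ("copied").
Base order: This architect admitted this engineer had copied a shipment before that pilot reviewed the memo.

10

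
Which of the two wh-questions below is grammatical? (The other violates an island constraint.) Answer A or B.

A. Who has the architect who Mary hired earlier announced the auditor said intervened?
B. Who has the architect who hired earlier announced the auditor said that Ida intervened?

In B, the wh-phrase is extracted from inside a complex-NP island (relative clause) (introduced by "who"), which blocks movement.
In A, the extraction path crosses only that-complement boundaries, which are transparent.
So A is grammatical.

A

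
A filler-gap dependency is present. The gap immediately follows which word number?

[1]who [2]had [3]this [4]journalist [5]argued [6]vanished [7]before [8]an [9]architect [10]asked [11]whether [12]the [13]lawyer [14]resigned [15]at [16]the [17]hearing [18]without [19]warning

The displaced element is "who" (word 1).
It is linked across 1 clause boundary (Ø).
It functions as the subject of "vanished", so the gap sits immediately after word 5 ("argued").
Base order: This journalist had argued that who vanished before an architect asked whether the lawyer resigned at the hearing without warning.

5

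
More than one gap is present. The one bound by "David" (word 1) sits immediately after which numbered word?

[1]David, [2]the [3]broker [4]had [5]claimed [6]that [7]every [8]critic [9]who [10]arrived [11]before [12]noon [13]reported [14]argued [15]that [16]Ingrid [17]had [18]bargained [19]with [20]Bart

13

The displaced element is "David" (word 1).
It is linked across 2 clause boundaries (that → Ø).
It functions as the subject of "argued", so the gap sits immediately after word 13 ("reported").
Base order: The broker had claimed that every critic who arrived before noon reported that David argued that Ingrid had bargained with Bart.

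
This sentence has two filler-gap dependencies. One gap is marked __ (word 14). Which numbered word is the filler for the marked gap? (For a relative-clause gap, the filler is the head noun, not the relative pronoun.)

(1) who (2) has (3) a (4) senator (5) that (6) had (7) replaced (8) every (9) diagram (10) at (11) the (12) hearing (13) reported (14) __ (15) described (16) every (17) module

1

The marked gap is the subject of "described".
Its filler is the fronted wh-phrase "who", at word 1.
(The other dependency links word 4 to a gap after word 5.)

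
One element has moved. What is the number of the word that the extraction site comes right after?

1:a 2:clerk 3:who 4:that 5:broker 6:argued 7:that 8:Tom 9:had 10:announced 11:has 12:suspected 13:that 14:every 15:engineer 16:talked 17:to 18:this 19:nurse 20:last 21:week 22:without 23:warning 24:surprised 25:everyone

The displaced element is "a clerk" (word 2).
It is linked across 2 clause boundaries (that → Ø).
It functions as the subject of "suspected", so the gap sits immediately after word 10 ("announced").
Base order: That broker argued that Tom had announced that a clerk has suspected that every engineer talked to this nurse last week without warning.

10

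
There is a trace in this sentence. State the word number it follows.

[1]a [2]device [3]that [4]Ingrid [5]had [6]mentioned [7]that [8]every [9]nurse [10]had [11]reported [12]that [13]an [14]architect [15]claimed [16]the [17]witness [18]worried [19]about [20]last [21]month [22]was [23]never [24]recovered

19

The displaced element is "a device" (word 2).
It is linked across 3 clause boundaries (that → that → Ø).
It functions as the object of the preposition "about" of "worried", so the gap sits immediately after word 19 ("about").
Base order: Ingrid had mentioned that every nurse had reported that an architect claimed the witness worried about a device last month.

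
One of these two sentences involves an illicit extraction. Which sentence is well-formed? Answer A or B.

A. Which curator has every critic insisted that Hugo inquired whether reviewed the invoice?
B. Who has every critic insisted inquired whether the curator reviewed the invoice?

In A, the wh-phrase is extracted from inside a wh-island (introduced by "whether"), which blocks movement.
In B, the extraction path crosses only that-complement boundaries, which are transparent.
So B is grammatical.

B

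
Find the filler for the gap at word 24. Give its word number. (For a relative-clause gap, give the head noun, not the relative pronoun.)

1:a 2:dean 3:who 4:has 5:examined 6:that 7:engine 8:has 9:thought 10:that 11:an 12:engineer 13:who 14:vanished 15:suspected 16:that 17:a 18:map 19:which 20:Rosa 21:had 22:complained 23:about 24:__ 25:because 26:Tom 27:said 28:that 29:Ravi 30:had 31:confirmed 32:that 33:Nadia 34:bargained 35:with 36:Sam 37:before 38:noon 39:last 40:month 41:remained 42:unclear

The gap at 24 is the prepositional object of "complained", inside a relative clause.
The relative pronoun is "which" (word 19); it is bound by the head noun immediately before it.
Its filler is the head noun "map", at word 18.

18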